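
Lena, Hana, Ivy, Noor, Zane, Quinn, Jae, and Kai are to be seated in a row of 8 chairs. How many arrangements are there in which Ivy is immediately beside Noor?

Glue Ivy and Noor into one block (2 internal orders), leaving 7 units to arrange in a row.
That gives 2 × 7! = 2 × 5040 = 10080.

10080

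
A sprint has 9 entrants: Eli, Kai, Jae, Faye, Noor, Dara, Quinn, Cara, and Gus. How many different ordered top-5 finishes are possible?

15120

There are 9 choices for 1st place, 8 for 2nd, and so on down to 5 for position 5.
That gives 9 × 8 × 7 × 6 × 5 = 15120.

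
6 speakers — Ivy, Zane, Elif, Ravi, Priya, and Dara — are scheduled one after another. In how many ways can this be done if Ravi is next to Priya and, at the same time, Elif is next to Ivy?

96

Treat {Ravi,Priya} as one block (2 orders) and {Elif,Ivy} as another (2 orders).
That leaves 4 units to arrange: 2 × 2 × 4! = 4 × 24 = 96.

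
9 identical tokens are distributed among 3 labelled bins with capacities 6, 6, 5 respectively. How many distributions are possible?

Ignoring the caps, the number of non-negative solutions to x_1+…+x_3 = 9 is C(11,2) = 55.
Subtract solutions that violate a single cap (substitute x_i' = x_i − (cap_i+1)): x_1 ≥ 7 gives C(4,2) = 6; x_2 ≥ 7 gives C(4,2) = 6; x_3 ≥ 6 gives C(5,2) = 10. Together 22.
No two caps can be exceeded simultaneously, so the pair terms are all 0.
By inclusion–exclusion the count is 55 − 22 + 0 = 33.

33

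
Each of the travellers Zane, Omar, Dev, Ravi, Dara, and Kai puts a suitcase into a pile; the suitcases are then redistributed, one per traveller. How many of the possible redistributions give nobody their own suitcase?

Count assignments avoiding every fixed point. For any j of the 6 travellers fixed to their own suitcase, the other 6−j can be arranged in (6−j)! ways.
By inclusion–exclusion this is Σ_{j=0}^{6} (−1)^j C(6,j)·(6−j)!.
Computing: 720 − 720 + 360 − 120 + 30 − 6 + 1 = 265.

265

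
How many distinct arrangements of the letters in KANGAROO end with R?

With the last slot taken by R, it remains to arrange the other 7 letters (KANGAOO).
Those 7 letters have A appearing twice and O appearing twice, giving (7)!/(2!·2!) = 1260.

1260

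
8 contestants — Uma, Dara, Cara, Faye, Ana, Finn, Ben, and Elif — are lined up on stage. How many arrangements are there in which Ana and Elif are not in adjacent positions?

30240

There are 8! = 40320 arrangements in all. If Ana and Elif are adjacent, merging them into one block gives 2·(7)! = 10080 arrangements.
Complementary counting: 40320 − 10080 = 30240.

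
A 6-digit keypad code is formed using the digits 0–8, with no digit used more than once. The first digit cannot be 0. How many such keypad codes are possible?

The first digit has 9−1 = 8 choices (anything except 0).
The remaining 5 digits are filled from the other 8 symbols without repetition: 8 × 7 × 6 × 5 × 4 = 6720.
Total: 8 × 6720 = 53760.

53760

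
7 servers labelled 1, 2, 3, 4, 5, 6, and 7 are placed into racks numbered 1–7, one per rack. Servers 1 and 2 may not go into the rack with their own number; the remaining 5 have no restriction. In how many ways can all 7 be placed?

3720

Let Aᵢ (for i ∈ {1, 2}) be the placements that put server i in its forbidden rack. Any j of these fix j positions, leaving (7−j)! ways to fill the rest, and there are C(2,j) ways to pick which j.
By inclusion–exclusion, the number of valid placements is Σ_{j=0}^{2} (−1)^j C(2,j)·(7−j)!.
Computing: 5040 − 1440 + 120 = 3720.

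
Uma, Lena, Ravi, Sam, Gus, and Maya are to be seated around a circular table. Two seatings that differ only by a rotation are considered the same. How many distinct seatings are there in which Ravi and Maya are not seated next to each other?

Without the restriction there are (5)! = 120 seatings.
Seatings with Ravi beside Maya: treat them as a block with 2 internal orders, giving 2 × (4)! = 48.
Subtracting, 120 − 48 = 72.

72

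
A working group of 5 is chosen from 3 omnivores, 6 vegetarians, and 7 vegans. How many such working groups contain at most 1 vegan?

1008

Split by how many vegans are chosen (0 through 1).
Sum: C(7,0)·C(9,5) + C(7,1)·C(9,4) = 126 + 882 = 1008.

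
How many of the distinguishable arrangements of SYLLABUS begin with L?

Fix L in the first position and arrange the remaining 7 letters.
Those 7 letters have S appearing twice, giving (7)!/(2!) = 2520.

2520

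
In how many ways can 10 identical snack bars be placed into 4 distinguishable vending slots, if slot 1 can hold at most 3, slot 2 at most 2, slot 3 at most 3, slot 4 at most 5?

19

By stars and bars, unrestricted non-negative solutions to x_1+…+x_4 = 10 number C(10+3,3) = 286.
Subtract solutions that violate a single cap (substitute x_i' = x_i − (cap_i+1)): x_1 ≥ 4 gives C(9,3) = 84; x_2 ≥ 3 gives C(10,3) = 120; x_3 ≥ 4 gives C(9,3) = 84; x_4 ≥ 6 gives C(7,3) = 35. Together 323.
Add back pairs where two caps are both exceeded: 20 + 10 + 1 + 20 + 4 + 1 = 56.
By inclusion–exclusion the count is 286 − 323 + 56 = 19.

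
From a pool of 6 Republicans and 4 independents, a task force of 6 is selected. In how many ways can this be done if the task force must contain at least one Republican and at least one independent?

Unrestricted: C(10,6) = 210 ways to pick any 6 of the 10.
Selections missing a whole group: no Republicans → C(4,6) = 0; no independents → C(6,6) = 1.
Both groups omitted at once is impossible, so 210 − 1 = 209.

209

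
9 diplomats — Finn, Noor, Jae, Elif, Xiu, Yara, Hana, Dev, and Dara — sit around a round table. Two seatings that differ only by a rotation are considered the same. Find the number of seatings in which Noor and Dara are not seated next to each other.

30240

All circular seatings of 9 people number (8)! = 40320.
Those with Noor next to Dara: fuse the pair into one unit and seat 8 units around a circle — 2·(7)! = 10080.
Subtracting, 40320 − 10080 = 30240.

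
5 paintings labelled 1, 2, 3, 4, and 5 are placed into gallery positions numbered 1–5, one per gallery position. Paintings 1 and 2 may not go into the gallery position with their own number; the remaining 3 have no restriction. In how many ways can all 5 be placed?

78

Let Aᵢ (for i ∈ {1, 2}) be the placements that put painting i in its forbidden gallery position. Any j of these fix j positions, leaving (5−j)! ways to fill the rest, and there are C(2,j) ways to pick which j.
By inclusion–exclusion, the number of valid placements is Σ_{j=0}^{2} (−1)^j C(2,j)·(5−j)!.
Computing: 120 − 48 + 6 = 78.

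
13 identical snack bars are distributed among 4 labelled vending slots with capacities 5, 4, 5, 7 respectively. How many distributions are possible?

By stars and bars, unrestricted non-negative solutions to x_1+…+x_4 = 13 number C(13+3,3) = 560.
Subtract solutions that violate a single cap (substitute x_i' = x_i − (cap_i+1)): x_1 ≥ 6 gives C(10,3) = 120; x_2 ≥ 5 gives C(11,3) = 165; x_3 ≥ 6 gives C(10,3) = 120; x_4 ≥ 8 gives C(8,3) = 56. Together 461.
Add back pairs where two caps are both exceeded: 10 + 4 + 0 + 10 + 1 + 0 = 25.
By inclusion–exclusion the count is 560 − 461 + 25 = 124.

124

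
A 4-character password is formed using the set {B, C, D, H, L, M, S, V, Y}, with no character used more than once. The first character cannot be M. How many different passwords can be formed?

2688

The first character has 9−1 = 8 choices (anything except M).
The remaining 3 characters are filled from the other 8 symbols without repetition: 8 × 7 × 6 = 336.
Total: 8 × 336 = 2688.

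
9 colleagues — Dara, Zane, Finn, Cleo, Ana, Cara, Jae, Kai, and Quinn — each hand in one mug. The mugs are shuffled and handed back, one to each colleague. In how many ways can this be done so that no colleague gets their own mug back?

This is the derangement count D_9: permutations of 9 items with no fixed point.
By inclusion–exclusion this is Σ_{j=0}^{9} (−1)^j C(9,j)·(9−j)!.
Computing: 362880 − 362880 + 181440 − 60480 + 15120 − 3024 + 504 − 72 + 9 − 1 = 133496.

133496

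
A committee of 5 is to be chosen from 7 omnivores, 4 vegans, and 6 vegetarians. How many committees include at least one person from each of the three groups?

4214

Total 5-person selections from all 17: C(17,5) = 6188.
Selections missing a whole group: no omnivores → C(10,5) = 252; no vegans → C(13,5) = 1287; no vegetarians → C(11,5) = 462.
Add back selections omitting two groups (i.e. drawn from a single group): C(7,5) + C(4,5) + C(6,5) = 27.
By inclusion–exclusion: 6188 − 2001 + 27 = 4214.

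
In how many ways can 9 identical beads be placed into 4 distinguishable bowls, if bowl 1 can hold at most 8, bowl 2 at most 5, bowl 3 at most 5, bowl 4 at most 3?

123

Ignoring the caps, the number of non-negative solutions to x_1+…+x_4 = 9 is C(12,3) = 220.
Subtract solutions that violate a single cap (substitute x_i' = x_i − (cap_i+1)): x_1 ≥ 9 gives C(3,3) = 1; x_2 ≥ 6 gives C(6,3) = 20; x_3 ≥ 6 gives C(6,3) = 20; x_4 ≥ 4 gives C(8,3) = 56. Together 97.
No two caps can be exceeded simultaneously, so the pair terms are all 0.
By inclusion–exclusion the count is 220 − 97 + 0 = 123.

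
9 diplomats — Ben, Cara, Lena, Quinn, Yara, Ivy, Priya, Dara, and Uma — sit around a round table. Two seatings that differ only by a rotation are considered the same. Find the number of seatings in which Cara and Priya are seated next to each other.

Treat {Cara, Priya} as one unit (2 internal orders) and seat the resulting 8 units around the table: (7)! circular arrangements.
So 2 × (7)! = 2 × 5040 = 10080.

10080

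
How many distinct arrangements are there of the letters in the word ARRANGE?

ARRANGE has 7 letters with A appearing twice and R appearing twice.
The number of distinct arrangements is 7!/(2!·2!) = 5040/4 = 1260.

1260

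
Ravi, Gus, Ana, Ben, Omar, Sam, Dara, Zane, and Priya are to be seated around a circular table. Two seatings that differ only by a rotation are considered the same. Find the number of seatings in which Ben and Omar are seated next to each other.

10080

Glue Ben and Omar into a block (2 internal orders). Seating 8 units around a circle gives (7)! arrangements.
So 2 × (7)! = 2 × 5040 = 10080.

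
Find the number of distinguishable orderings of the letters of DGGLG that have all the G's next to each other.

6

Treat the 3 copies of G as a single block. The multiset to arrange is then {GGG, D, L}, 3 items in all.
All 3 items are distinct, so there are (3)! = 6 arrangements.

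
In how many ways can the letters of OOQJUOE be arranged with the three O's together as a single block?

120

Treat the 3 copies of O as a single block. The multiset to arrange is then {OOO, E, J, Q, U}, 5 items in all.
All 5 items are distinct, so there are (5)! = 120 arrangements.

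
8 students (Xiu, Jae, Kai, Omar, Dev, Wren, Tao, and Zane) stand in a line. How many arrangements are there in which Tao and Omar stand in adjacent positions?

Place the 6 others and the Tao-Omar pair as 7 objects in a line; the pair has 2 internal arrangements.
That gives 2 × 7! = 2 × 5040 = 10080.

10080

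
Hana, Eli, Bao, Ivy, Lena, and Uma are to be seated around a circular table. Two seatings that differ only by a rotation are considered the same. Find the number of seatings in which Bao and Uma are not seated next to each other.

72

Without the restriction there are (5)! = 120 seatings.
Seatings with Bao beside Uma: treat them as a block with 2 internal orders, giving 2 × (4)! = 48.
Subtracting, 120 − 48 = 72.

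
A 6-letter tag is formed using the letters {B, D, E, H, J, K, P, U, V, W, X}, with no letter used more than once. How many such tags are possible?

332640

This is a permutation of 6 out of 11: P(11,6) = 11!/5!.
That product is 11 × 10 × 9 × 8 × 7 × 6 = 332640.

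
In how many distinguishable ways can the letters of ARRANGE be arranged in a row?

The 7 letters of ARRANGE have repeats: A appearing twice and R appearing twice.
The number of distinct arrangements is 7!/(2!·2!) = 5040/4 = 1260.

1260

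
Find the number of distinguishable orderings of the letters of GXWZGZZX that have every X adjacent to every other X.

Treat the 2 copies of X as a single block. The multiset to arrange is then {XX, G, G, W, Z, Z, Z}, 7 items in all.
That gives (7)!/(3!·2!) = 420 arrangements.

420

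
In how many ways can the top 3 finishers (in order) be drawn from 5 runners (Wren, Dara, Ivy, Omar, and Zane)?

60

This is an ordered selection of 3 from 5: P(5,3).
That gives 5 × 4 × 3 = 60.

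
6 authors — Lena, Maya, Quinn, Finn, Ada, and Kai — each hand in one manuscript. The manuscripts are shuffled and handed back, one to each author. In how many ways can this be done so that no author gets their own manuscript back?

265

This is the derangement count D_6: permutations of 6 items with no fixed point.
By inclusion–exclusion this is Σ_{j=0}^{6} (−1)^j C(6,j)·(6−j)!.
Computing: 720 − 720 + 360 − 120 + 30 − 6 + 1 = 265.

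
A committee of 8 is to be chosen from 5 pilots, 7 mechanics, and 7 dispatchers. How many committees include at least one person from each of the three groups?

71589

Total 8-person selections from all 19: C(19,8) = 75582.
Subtract selections that omit an entire group: no pilots → C(14,8) = 3003; no mechanics → C(12,8) = 495; no dispatchers → C(12,8) = 495.
Add back selections omitting two groups (i.e. drawn from a single group): C(5,8) + C(7,8) + C(7,8) = 0.
By inclusion–exclusion: 75582 − 3993 + 0 = 71589.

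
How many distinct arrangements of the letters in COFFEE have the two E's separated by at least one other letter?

There are 6!/(2!·2!) = 180 arrangements of COFFEE in total.
Arrangements with the E's together: treat EE as one letter, giving (5)!/(2!) = 60.
Hence 180 − 60 = 120.

120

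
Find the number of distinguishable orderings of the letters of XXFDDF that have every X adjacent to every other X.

Treat the 2 copies of X as a single block. The multiset to arrange is then {XX, D, D, F, F}, 5 items in all.
That gives (5)!/(2!·2!) = 30 arrangements.

30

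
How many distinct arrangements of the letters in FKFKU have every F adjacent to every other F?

Treat the 2 copies of F as a single block. The multiset to arrange is then {FF, K, K, U}, 4 items in all.
That gives (4)!/(2!) = 12 arrangements.

12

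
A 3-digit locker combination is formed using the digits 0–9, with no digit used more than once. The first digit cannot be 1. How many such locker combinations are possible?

648

The first digit has 10−1 = 9 choices (anything except 1).
The remaining 2 digits are filled from the other 9 symbols without repetition: 9 × 8 = 72.
Total: 9 × 72 = 648.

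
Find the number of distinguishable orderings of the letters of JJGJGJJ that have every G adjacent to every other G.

6

Treat the 2 copies of G as a single block. The multiset to arrange is then {GG, J, J, J, J, J}, 6 items in all.
That gives (6)!/(5!) = 6 arrangements.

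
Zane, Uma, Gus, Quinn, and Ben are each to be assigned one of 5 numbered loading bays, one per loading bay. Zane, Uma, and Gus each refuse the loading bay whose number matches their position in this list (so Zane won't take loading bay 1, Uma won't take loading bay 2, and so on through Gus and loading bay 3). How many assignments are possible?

64

Let Aᵢ (for i ∈ {1, 2, 3}) be the placements that put person i in their forbidden loading bay. Any j of these fix j positions, leaving (5−j)! ways to fill the rest, and there are C(3,j) ways to pick which j.
By inclusion–exclusion, the number of valid placements is Σ_{j=0}^{3} (−1)^j C(3,j)·(5−j)!.
Computing: 120 − 72 + 18 − 2 = 64.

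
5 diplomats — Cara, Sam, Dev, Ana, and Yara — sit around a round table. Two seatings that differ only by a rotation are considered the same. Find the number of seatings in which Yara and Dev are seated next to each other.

Glue Yara and Dev into a block (2 internal orders). Seating 4 units around a circle gives (3)! arrangements.
So 2 × (3)! = 2 × 6 = 12.

12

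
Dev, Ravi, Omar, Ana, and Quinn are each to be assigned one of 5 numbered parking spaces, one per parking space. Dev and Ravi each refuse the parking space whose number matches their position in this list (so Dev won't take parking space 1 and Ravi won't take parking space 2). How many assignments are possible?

78

Let Aᵢ (for i ∈ {1, 2}) be the placements that put person i in their forbidden parking space. Any j of these fix j positions, leaving (5−j)! ways to fill the rest, and there are C(2,j) ways to pick which j.
By inclusion–exclusion, the number of valid placements is Σ_{j=0}^{2} (−1)^j C(2,j)·(5−j)!.
Computing: 120 − 48 + 6 = 78.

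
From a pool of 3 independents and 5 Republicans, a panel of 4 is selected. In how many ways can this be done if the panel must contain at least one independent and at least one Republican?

65

Unrestricted: C(8,4) = 70 ways to pick any 4 of the 8.
Selections missing a whole group: no independents → C(5,4) = 5; no Republicans → C(3,4) = 0.
Both groups omitted at once is impossible, so 70 − 5 = 65.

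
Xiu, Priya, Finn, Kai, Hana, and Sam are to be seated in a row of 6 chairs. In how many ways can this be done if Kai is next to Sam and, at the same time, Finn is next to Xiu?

Treat {Kai,Sam} as one block (2 orders) and {Finn,Xiu} as another (2 orders).
That leaves 4 units to arrange: 2 × 2 × 4! = 4 × 24 = 96.

96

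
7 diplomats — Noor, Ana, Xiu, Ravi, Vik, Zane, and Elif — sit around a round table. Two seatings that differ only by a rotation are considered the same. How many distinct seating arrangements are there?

720

Seat Noor anywhere (absorbing the rotational symmetry), then permute the other 6: (6)! = 720.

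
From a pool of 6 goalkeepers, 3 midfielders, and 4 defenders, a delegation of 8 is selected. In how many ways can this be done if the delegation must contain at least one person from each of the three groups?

1233

With no constraint there are C(13,8) = 1287 possible selections.
Subtract selections that omit an entire group: no goalkeepers → C(7,8) = 0; no midfielders → C(10,8) = 45; no defenders → C(9,8) = 9.
Add back selections omitting two groups (i.e. drawn from a single group): C(6,8) + C(3,8) + C(4,8) = 0.
By inclusion–exclusion: 1287 − 54 + 0 = 1233.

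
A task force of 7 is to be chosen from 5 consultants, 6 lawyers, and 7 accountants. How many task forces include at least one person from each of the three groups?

28987

With no constraint there are C(18,7) = 31824 possible selections.
Subtract selections that omit an entire group: no consultants → C(13,7) = 1716; no lawyers → C(12,7) = 792; no accountants → C(11,7) = 330.
Add back selections omitting two groups (i.e. drawn from a single group): C(5,7) + C(6,7) + C(7,7) = 1.
By inclusion–exclusion: 31824 − 2838 + 1 = 28987.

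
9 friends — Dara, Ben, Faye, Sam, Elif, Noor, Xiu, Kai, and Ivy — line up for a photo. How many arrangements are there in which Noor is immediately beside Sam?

Place the 7 others and the Noor-Sam pair as 8 objects in a line; the pair has 2 internal arrangements.
So the count is 2·(8)! = 80640.

80640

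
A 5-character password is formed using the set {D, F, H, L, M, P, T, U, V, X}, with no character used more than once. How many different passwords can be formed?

With no repetition, fill the 5 characters in order: 10 choices, then 9, down to 6.
That product is 10 × 9 × 8 × 7 × 6 = 30240.

30240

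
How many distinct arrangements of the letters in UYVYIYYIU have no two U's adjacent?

There are 9!/(4!·2!·2!) = 3780 arrangements of UYVYIYYIU in total.
If the two U's are adjacent, glue them into one block, leaving 8 items to arrange: (8)!/(4!·2!) = 840 ways.
Subtracting, 3780 − 840 = 2940 arrangements keep the U's apart.

2940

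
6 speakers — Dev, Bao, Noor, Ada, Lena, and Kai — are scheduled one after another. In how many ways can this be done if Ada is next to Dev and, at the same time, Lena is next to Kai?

Treat {Ada,Dev} as one block (2 orders) and {Lena,Kai} as another (2 orders).
That leaves 4 units to arrange: 2 × 2 × 4! = 4 × 24 = 96.

96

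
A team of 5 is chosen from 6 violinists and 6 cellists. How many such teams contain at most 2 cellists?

396

Split by how many cellists are chosen (0 through 2).
Sum: C(6,0)·C(6,5) + C(6,1)·C(6,4) + C(6,2)·C(6,3) = 6 + 90 + 300 = 396.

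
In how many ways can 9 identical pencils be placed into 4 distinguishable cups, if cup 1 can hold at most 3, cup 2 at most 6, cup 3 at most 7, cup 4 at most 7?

146

Without the upper bounds there are C(12,3) = 220 ways to split 9 among 4 cups.
Subtract solutions that violate a single cap (substitute x_i' = x_i − (cap_i+1)): x_1 ≥ 4 gives C(8,3) = 56; x_2 ≥ 7 gives C(5,3) = 10; x_3 ≥ 8 gives C(4,3) = 4; x_4 ≥ 8 gives C(4,3) = 4. Together 74.
No two caps can be exceeded simultaneously, so the pair terms are all 0.
By inclusion–exclusion the count is 220 − 74 + 0 = 146.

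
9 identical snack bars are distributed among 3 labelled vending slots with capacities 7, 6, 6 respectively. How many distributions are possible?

Without the upper bounds there are C(11,2) = 55 ways to split 9 among 3 vending slots.
Subtract solutions that violate a single cap (substitute x_i' = x_i − (cap_i+1)): x_1 ≥ 8 gives C(3,2) = 3; x_2 ≥ 7 gives C(4,2) = 6; x_3 ≥ 7 gives C(4,2) = 6. Together 15.
No two caps can be exceeded simultaneously, so the pair terms are all 0.
By inclusion–exclusion the count is 55 − 15 + 0 = 40.

40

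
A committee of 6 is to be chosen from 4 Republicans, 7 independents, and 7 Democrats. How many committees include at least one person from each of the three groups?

14651

Total 6-person selections from all 18: C(18,6) = 18564.
Subtract selections that omit an entire group: no Republicans → C(14,6) = 3003; no independents → C(11,6) = 462; no Democrats → C(11,6) = 462.
Add back selections omitting two groups (i.e. drawn from a single group): C(4,6) + C(7,6) + C(7,6) = 14.
By inclusion–exclusion: 18564 − 3927 + 14 = 14651.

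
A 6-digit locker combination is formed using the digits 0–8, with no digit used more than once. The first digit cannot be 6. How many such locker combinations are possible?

The first digit has 9−1 = 8 choices (anything except 6).
The remaining 5 digits are filled from the other 8 symbols without repetition: 8 × 7 × 6 × 5 × 4 = 6720.
Total: 8 × 6720 = 53760.

53760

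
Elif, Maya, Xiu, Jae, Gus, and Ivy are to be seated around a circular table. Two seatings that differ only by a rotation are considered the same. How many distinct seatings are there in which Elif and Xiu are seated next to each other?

48

Glue Elif and Xiu into a block (2 internal orders). Seating 5 units around a circle gives (4)! arrangements.
So 2 × (4)! = 2 × 24 = 48.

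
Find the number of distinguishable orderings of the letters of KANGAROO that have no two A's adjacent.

7560

Total arrangements of KANGAROO: 8!/(2!·2!) = 10080.
Arrangements with the A's together: treat AA as one letter, giving (7)!/(2!) = 2520.
Subtracting, 10080 − 2520 = 7560 arrangements keep the A's apart.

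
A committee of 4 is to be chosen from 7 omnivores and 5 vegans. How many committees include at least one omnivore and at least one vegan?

Total 4-person selections from all 12: C(12,4) = 495.
Subtract selections that omit an entire group: no omnivores → C(5,4) = 5; no vegans → C(7,4) = 35.
Both groups omitted at once is impossible, so 495 − 40 = 455.

455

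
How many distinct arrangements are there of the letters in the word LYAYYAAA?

280

The 8 letters of LYAYYAAA have repeats: A appearing 4 times and Y appearing 3 times.
The number of distinct arrangements is 8!/(4!·3!) = 40320/144 = 280.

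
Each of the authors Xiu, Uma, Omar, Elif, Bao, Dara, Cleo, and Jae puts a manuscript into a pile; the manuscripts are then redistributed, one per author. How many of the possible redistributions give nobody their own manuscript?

14833

This is the derangement count D_8: permutations of 8 items with no fixed point.
By inclusion–exclusion this is Σ_{j=0}^{8} (−1)^j C(8,j)·(8−j)!.
Computing: 40320 − 40320 + 20160 − 6720 + 1680 − 336 + 56 − 8 + 1 = 14833.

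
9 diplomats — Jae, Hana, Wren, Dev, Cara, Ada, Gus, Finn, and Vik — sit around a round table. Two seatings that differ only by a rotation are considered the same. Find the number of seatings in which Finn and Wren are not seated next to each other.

30240

Without the restriction there are (8)! = 40320 seatings.
Seatings with Finn beside Wren: treat them as a block with 2 internal orders, giving 2 × (7)! = 10080.
Subtracting, 40320 − 10080 = 30240.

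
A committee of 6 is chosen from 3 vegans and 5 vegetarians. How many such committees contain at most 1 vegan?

3

Split by how many vegans are chosen (0 through 1).
Sum: C(3,0)·C(5,6) + C(3,1)·C(5,5) = 0 + 3 = 3.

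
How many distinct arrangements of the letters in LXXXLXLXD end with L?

With the last slot taken by L, it remains to arrange the other 8 letters (XXXLXLXD).
Those 8 letters have L appearing twice and X appearing 5 times, giving (8)!/(5!·2!) = 168.

168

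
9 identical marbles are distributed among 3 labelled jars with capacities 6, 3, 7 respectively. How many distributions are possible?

Without the upper bounds there are C(11,2) = 55 ways to split 9 among 3 jars.
Subtract solutions that violate a single cap (substitute x_i' = x_i − (cap_i+1)): x_1 ≥ 7 gives C(4,2) = 6; x_2 ≥ 4 gives C(7,2) = 21; x_3 ≥ 8 gives C(3,2) = 3. Together 30.
No two caps can be exceeded simultaneously, so the pair terms are all 0.
By inclusion–exclusion the count is 55 − 30 + 0 = 25.

25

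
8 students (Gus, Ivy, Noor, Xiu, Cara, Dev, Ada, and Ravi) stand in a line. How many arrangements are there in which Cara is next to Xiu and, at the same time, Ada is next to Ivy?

Treat {Cara,Xiu} as one block (2 orders) and {Ada,Ivy} as another (2 orders).
That leaves 6 units to arrange: 2 × 2 × 6! = 4 × 720 = 2880.

2880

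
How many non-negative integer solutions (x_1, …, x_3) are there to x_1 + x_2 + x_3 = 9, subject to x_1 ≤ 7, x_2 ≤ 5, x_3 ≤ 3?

21

By stars and bars, unrestricted non-negative solutions to x_1+…+x_3 = 9 number C(9+2,2) = 55.
Subtract solutions that violate a single cap (substitute x_i' = x_i − (cap_i+1)): x_1 ≥ 8 gives C(3,2) = 3; x_2 ≥ 6 gives C(5,2) = 10; x_3 ≥ 4 gives C(7,2) = 21. Together 34.
No two caps can be exceeded simultaneously, so the pair terms are all 0.
By inclusion–exclusion the count is 55 − 34 + 0 = 21.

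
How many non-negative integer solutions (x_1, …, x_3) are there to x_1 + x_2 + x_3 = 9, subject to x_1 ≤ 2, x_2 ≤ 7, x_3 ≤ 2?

Ignoring the caps, the number of non-negative solutions to x_1+…+x_3 = 9 is C(11,2) = 55.
Subtract solutions that violate a single cap (substitute x_i' = x_i − (cap_i+1)): x_1 ≥ 3 gives C(8,2) = 28; x_2 ≥ 8 gives C(3,2) = 3; x_3 ≥ 3 gives C(8,2) = 28. Together 59.
Add back pairs where two caps are both exceeded: 0 + 10 + 0 = 10.
By inclusion–exclusion the count is 55 − 59 + 10 = 6.

6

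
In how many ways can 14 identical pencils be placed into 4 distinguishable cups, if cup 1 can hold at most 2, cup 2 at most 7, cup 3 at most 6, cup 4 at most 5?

Ignoring the caps, the number of non-negative solutions to x_1+…+x_4 = 14 is C(17,3) = 680.
Subtract solutions that violate a single cap (substitute x_i' = x_i − (cap_i+1)): x_1 ≥ 3 gives C(14,3) = 364; x_2 ≥ 8 gives C(9,3) = 84; x_3 ≥ 7 gives C(10,3) = 120; x_4 ≥ 6 gives C(11,3) = 165. Together 733.
Add back pairs where two caps are both exceeded: 20 + 35 + 56 + 0 + 1 + 4 = 116.
By inclusion–exclusion the count is 680 − 733 + 116 = 63.

63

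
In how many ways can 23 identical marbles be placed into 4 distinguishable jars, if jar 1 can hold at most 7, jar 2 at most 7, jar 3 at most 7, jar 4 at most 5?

By stars and bars, unrestricted non-negative solutions to x_1+…+x_4 = 23 number C(23+3,3) = 2600.
Subtract solutions that violate a single cap (substitute x_i' = x_i − (cap_i+1)): x_1 ≥ 8 gives C(18,3) = 816; x_2 ≥ 8 gives C(18,3) = 816; x_3 ≥ 8 gives C(18,3) = 816; x_4 ≥ 6 gives C(20,3) = 1140. Together 3588.
Add back pairs where two caps are both exceeded: 120 + 120 + 220 + 120 + 220 + 220 = 1020.
Subtract triples: 0 + 4 + 4 + 4 = 12.
By inclusion–exclusion the count is 2600 − 3588 + 1020 − 12 = 20.

20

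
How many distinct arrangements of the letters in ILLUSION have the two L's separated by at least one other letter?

7560

There are 8!/(2!·2!) = 10080 arrangements of ILLUSION in total.
Arrangements with the L's together: treat LL as one letter, giving (7)!/(2!) = 2520.
Subtracting, 10080 − 2520 = 7560 arrangements keep the L's apart.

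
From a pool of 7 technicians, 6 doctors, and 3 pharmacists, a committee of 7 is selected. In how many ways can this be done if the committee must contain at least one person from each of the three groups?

9569

Unrestricted: C(16,7) = 11440 ways to pick any 7 of the 16.
Subtract selections that omit an entire group: no technicians → C(9,7) = 36; no doctors → C(10,7) = 120; no pharmacists → C(13,7) = 1716.
Add back selections omitting two groups (i.e. drawn from a single group): C(7,7) + C(6,7) + C(3,7) = 1.
By inclusion–exclusion: 11440 − 1872 + 1 = 9569.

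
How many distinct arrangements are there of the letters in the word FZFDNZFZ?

The 8 letters of FZFDNZFZ have repeats: F appearing 3 times and Z appearing 3 times.
The number of distinct arrangements is 8!/(3!·3!) = 40320/36 = 1120.

1120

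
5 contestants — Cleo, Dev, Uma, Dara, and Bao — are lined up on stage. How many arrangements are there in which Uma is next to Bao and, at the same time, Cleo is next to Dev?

24

Treat {Uma,Bao} as one block (2 orders) and {Cleo,Dev} as another (2 orders).
That leaves 3 units to arrange: 2 × 2 × 3! = 4 × 6 = 24.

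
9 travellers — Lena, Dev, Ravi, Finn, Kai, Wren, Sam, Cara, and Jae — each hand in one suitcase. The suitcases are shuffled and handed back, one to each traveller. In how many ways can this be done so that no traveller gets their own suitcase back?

133496

Let Aᵢ be the assignments in which traveller i gets their own suitcase. We want the size of the complement of A₁∪…∪A_9.
By inclusion–exclusion this is Σ_{j=0}^{9} (−1)^j C(9,j)·(9−j)!.
Computing: 362880 − 362880 + 181440 − 60480 + 15120 − 3024 + 504 − 72 + 9 − 1 = 133496.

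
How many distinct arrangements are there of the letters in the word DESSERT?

The 7 letters of DESSERT have repeats: E appearing twice and S appearing twice.
The number of distinct arrangements is 7!/(2!·2!) = 5040/4 = 1260.

1260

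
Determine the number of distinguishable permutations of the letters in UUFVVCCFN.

22680

The 9 letters of UUFVVCCFN have repeats: C appearing twice, F appearing twice, U appearing twice, and V appearing twice.
Dividing 9! = 362880 by 2!·2!·2!·2! = 16 for the repeated letters gives 22680.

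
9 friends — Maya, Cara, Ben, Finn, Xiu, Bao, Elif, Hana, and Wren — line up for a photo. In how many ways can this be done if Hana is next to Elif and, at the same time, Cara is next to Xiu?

Treat {Hana,Elif} as one block (2 orders) and {Cara,Xiu} as another (2 orders).
That leaves 7 units to arrange: 2 × 2 × 7! = 4 × 5040 = 20160.

20160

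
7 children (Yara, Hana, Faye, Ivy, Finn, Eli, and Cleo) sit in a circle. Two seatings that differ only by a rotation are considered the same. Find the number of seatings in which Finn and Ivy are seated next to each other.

Glue Finn and Ivy into a block (2 internal orders). Seating 6 units around a circle gives (5)! arrangements.
So 2 × (5)! = 2 × 120 = 240.

240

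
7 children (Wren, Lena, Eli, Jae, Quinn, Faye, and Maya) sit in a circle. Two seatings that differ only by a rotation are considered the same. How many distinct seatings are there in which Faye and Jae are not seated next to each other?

Without the restriction there are (6)! = 720 seatings.
Those with Faye next to Jae: fuse the pair into one unit and seat 6 units around a circle — 2·(5)! = 240.
Subtracting, 720 − 240 = 480.

480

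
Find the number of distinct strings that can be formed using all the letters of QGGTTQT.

The 7 letters of QGGTTQT have repeats: G appearing twice, Q appearing twice, and T appearing 3 times.
Dividing 7! = 5040 by 3!·2!·2! = 24 for the repeated letters gives 210.

210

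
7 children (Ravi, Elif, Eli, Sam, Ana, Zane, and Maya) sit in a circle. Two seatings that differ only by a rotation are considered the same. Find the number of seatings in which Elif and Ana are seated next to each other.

240

Glue Elif and Ana into a block (2 internal orders). Seating 6 units around a circle gives (5)! arrangements.
So 2 × (5)! = 2 × 120 = 240.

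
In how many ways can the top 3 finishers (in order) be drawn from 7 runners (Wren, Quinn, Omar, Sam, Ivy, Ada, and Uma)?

210

This is an ordered selection of 3 from 7: P(7,3).
That gives 7 × 6 × 5 = 210.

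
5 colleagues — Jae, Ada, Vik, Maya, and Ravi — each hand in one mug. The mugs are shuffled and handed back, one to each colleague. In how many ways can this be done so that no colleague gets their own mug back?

44

Count assignments avoiding every fixed point. For any j of the 5 colleagues fixed to their own mug, the other 5−j can be arranged in (5−j)! ways.
By inclusion–exclusion this is Σ_{j=0}^{5} (−1)^j C(5,j)·(5−j)!.
Computing: 120 − 120 + 60 − 20 + 5 − 1 = 44.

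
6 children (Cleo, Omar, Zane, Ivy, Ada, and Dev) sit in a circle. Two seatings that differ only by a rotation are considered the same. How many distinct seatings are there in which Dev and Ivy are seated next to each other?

Glue Dev and Ivy into a block (2 internal orders). Seating 5 units around a circle gives (4)! arrangements.
So 2 × (4)! = 2 × 24 = 48.

48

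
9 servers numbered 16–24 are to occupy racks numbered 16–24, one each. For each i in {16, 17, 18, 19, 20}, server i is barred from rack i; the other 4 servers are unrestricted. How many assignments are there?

205056

Let Aᵢ (for 16 ≤ i ≤ 20) be the placements that put server i in its forbidden rack. Any j of these fix j positions, leaving (9−j)! ways to fill the rest, and there are C(5,j) ways to pick which j.
By inclusion–exclusion, the number of valid placements is Σ_{j=0}^{5} (−1)^j C(5,j)·(9−j)!.
Computing: 362880 − 201600 + 50400 − 7200 + 600 − 24 = 205056.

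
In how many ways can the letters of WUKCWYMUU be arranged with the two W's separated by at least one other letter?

23520

There are 9!/(3!·2!) = 30240 arrangements of WUKCWYMUU in total.
If the two W's are adjacent, glue them into one block, leaving 8 items to arrange: (8)!/(3!) = 6720 ways.
Hence 30240 − 6720 = 23520.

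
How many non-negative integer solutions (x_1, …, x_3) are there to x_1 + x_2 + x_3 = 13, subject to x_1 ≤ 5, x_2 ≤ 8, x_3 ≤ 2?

Without the upper bounds there are C(15,2) = 105 ways to split 13 among 3 variables.
Subtract solutions that violate a single cap (substitute x_i' = x_i − (cap_i+1)): x_1 ≥ 6 gives C(9,2) = 36; x_2 ≥ 9 gives C(6,2) = 15; x_3 ≥ 3 gives C(12,2) = 66. Together 117.
Add back pairs where two caps are both exceeded: 0 + 15 + 3 = 18.
By inclusion–exclusion the count is 105 − 117 + 18 = 6.

6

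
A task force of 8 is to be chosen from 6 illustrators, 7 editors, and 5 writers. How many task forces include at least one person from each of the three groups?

Unrestricted: C(18,8) = 43758 ways to pick any 8 of the 18.
Subtract selections that omit an entire group: no illustrators → C(12,8) = 495; no editors → C(11,8) = 165; no writers → C(13,8) = 1287.
Add back selections omitting two groups (i.e. drawn from a single group): C(6,8) + C(7,8) + C(5,8) = 0.
By inclusion–exclusion: 43758 − 1947 + 0 = 41811.

41811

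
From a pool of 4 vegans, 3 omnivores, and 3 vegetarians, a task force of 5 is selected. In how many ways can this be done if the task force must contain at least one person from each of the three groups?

With no constraint there are C(10,5) = 252 possible selections.
Selections missing a whole group: no vegans → C(6,5) = 6; no omnivores → C(7,5) = 21; no vegetarians → C(7,5) = 21.
Add back selections omitting two groups (i.e. drawn from a single group): C(4,5) + C(3,5) + C(3,5) = 0.
By inclusion–exclusion: 252 − 48 + 0 = 204.

204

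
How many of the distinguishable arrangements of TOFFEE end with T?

30

Fix T in the last position and arrange the remaining 5 letters.
Those 5 letters have E appearing twice and F appearing twice, giving (5)!/(2!·2!) = 30.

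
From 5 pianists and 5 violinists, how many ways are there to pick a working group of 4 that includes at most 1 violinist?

55

Split by how many violinists are chosen (0 through 1).
Sum: C(5,0)·C(5,4) + C(5,1)·C(5,3) = 5 + 50 = 55.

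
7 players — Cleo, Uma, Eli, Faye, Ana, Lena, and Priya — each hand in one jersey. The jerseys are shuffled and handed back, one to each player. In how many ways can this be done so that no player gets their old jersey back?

1854

Let Aᵢ be the assignments in which player i gets their old jersey. We want the size of the complement of A₁∪…∪A_7.
By inclusion–exclusion this is Σ_{j=0}^{7} (−1)^j C(7,j)·(7−j)!.
Computing: 5040 − 5040 + 2520 − 840 + 210 − 42 + 7 − 1 = 1854.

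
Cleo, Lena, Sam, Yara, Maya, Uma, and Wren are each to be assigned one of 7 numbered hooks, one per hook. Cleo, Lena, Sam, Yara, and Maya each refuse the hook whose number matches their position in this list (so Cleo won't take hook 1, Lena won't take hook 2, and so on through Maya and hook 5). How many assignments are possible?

2428

Let Aᵢ (for 1 ≤ i ≤ 5) be the placements that put person i in their forbidden hook. Any j of these fix j positions, leaving (7−j)! ways to fill the rest, and there are C(5,j) ways to pick which j.
By inclusion–exclusion, the number of valid placements is Σ_{j=0}^{5} (−1)^j C(5,j)·(7−j)!.
Computing: 5040 − 3600 + 1200 − 240 + 30 − 2 = 2428.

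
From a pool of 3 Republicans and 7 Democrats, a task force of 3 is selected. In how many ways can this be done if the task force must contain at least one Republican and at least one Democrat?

With no constraint there are C(10,3) = 120 possible selections.
Subtract selections that omit an entire group: no Republicans → C(7,3) = 35; no Democrats → C(3,3) = 1.
Both groups omitted at once is impossible, so 120 − 36 = 84.

84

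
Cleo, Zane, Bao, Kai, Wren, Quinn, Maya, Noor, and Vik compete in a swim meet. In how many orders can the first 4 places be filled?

3024

This is an ordered selection of 4 from 9: P(9,4).
That gives 9 × 8 × 7 × 6 = 3024.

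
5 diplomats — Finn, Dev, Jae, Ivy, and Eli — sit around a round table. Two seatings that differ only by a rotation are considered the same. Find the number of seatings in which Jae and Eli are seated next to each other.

12

Treat {Jae, Eli} as one unit (2 internal orders) and seat the resulting 4 units around the table: (3)! circular arrangements.
So 2 × (3)! = 2 × 6 = 12.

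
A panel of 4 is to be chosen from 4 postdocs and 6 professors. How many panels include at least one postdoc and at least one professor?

Total 4-person selections from all 10: C(10,4) = 210.
Subtract selections that omit an entire group: no postdocs → C(6,4) = 15; no professors → C(4,4) = 1.
Both groups omitted at once is impossible, so 210 − 16 = 194.

194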